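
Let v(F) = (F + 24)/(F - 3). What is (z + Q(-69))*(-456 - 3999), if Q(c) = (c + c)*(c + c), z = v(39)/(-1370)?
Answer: -92985751683/1096 ≈ -8.4841e+7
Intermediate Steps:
v(F) = (24 + F)/(-3 + F)
z = -7/5480 (z = ((24 + 39)/(-3 + 39))/(-1370) = (63/36)*(-1/1370) = ((1/36)*63)*(-1/1370) = (7/4)*(-1/1370) = -7/5480 ≈ -0.0012774)
Q(c) = 4*c**2 (Q(c) = (2*c)*(2*c) = 4*c**2)
(z + Q(-69))*(-456 - 3999) = (-7/5480 + 4*(-69)**2)*(-456 - 3999) = (-7/5480 + 4*4761)*(-4455) = (-7/5480 + 19044)*(-4455) = (104361113/5480)*(-4455) = -92985751683/1096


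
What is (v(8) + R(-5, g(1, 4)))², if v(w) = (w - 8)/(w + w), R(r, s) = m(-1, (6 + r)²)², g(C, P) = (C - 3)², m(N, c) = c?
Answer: 1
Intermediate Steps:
g(C, P) = (-3 + C)²
R(r, s) = (6 + r)⁴ (R(r, s) = ((6 + r)²)² = (6 + r)⁴)
v(w) = (-8 + w)/(2*w) (v(w) = (-8 + w)/((2*w)) = (-8 + w)*(1/(2*w)) = (-8 + w)/(2*w))
(v(8) + R(-5, g(1, 4)))² = ((½)*(-8 + 8)/8 + (6 - 5)⁴)² = ((½)*(⅛)*0 + 1⁴)² = (0 + 1)² = 1² = 1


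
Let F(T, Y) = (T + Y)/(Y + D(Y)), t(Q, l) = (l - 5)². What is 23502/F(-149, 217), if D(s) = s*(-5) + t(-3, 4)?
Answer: -599301/2 ≈ -2.9965e+5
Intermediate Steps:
t(Q, l) = (-5 + l)²
D(s) = 1 - 5*s (D(s) = s*(-5) + (-5 + 4)² = -5*s + (-1)² = -5*s + 1 = 1 - 5*s)
F(T, Y) = (T + Y)/(1 - 4*Y) (F(T, Y) = (T + Y)/(Y + (1 - 5*Y)) = (T + Y)/(1 - 4*Y))
23502/F(-149, 217) = 23502/(((-1*(-149) - 1*217)/(-1 + 4*217))) = 23502/(((149 - 217)/(-1 + 868))) = 23502/((-68/867)) = 23502/(((1/867)*(-68))) = 23502/(-4/51) = 23502*(-51/4) = -599301/2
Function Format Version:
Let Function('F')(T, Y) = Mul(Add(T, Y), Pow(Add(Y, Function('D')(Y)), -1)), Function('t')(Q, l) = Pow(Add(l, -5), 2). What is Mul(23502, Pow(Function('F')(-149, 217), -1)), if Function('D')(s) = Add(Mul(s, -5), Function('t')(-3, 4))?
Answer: Rational(-599301, 2) ≈ -2.9965e+5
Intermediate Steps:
Function('t')(Q, l) = Pow(Add(-5, l), 2)
Function('D')(s) = Add(1, Mul(-5, s)) (Function('D')(s) = Add(Mul(s, -5), Pow(Add(-5, 4), 2)) = Add(Mul(-5, s), Pow(-1, 2)) = Add(Mul(-5, s), 1) = Add(1, Mul(-5, s)))
Function('F')(T, Y) = Mul(Pow(Add(1, Mul(-4, Y)), -1), Add(T, Y)) (Function('F')(T, Y) = Mul(Add(T, Y), Pow(Add(Y, Add(1, Mul(-5, Y))), -1)) = Mul(Add(T, Y), Pow(Add(1, Mul(-4, Y)), -1)) = Mul(Pow(Add(1, Mul(-4, Y)), -1), Add(T, Y)))
Mul(23502, Pow(Function('F')(-149, 217), -1)) = Mul(23502, Pow(Mul(Pow(Add(-1, Mul(4, 217)), -1), Add(Mul(-1, -149), Mul(-1, 217))), -1)) = Mul(23502, Pow(Mul(Pow(Add(-1, 868), -1), Add(149, -217)), -1)) = Mul(23502, Pow(Mul(Pow(867, -1), -68), -1)) = Mul(23502, Pow(Mul(Rational(1, 867), -68), -1)) = Mul(23502, Pow(Rational(-4, 51), -1)) = Mul(23502, Rational(-51, 4)) = Rational(-599301, 2)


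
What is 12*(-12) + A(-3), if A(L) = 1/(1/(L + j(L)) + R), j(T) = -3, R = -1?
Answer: -1014/7 ≈ -144.86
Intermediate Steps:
A(L) = 1/(-1 + 1/(-3 + L)) (A(L) = 1/(1/(L - 3) - 1) = 1/(1/(-3 + L) - 1) = 1/(-1 + 1/(-3 + L)))
12*(-12) + A(-3) = 12*(-12) + (-3 - 3)/(4 - 1*(-3)) = -144 - 6/(4 + 3) = -144 - 6/7 = -1014/7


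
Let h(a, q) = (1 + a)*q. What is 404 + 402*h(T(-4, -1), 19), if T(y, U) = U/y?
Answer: 19903/2 ≈ 9951.5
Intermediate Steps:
h(a, q) = q*(1 + a)
404 + 402*h(T(-4, -1), 19) = 404 + 402*(19*(1 - 1/(-4))) = 404 + 402*(19*(1 - 1*(-¼))) = 404 + 402*(19*(1 + ¼)) = 404 + 402*(19*(5/4)) = 404 + 402*(95/4) = 404 + 19095/2 = 19903/2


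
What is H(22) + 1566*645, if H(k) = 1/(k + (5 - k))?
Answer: 5050351/5 ≈ 1.0101e+6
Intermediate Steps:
H(k) = ⅕ (H(k) = 1/5 = ⅕)
H(22) + 1566*645 = ⅕ + 1566*645 = ⅕ + 1010070 = 5050351/5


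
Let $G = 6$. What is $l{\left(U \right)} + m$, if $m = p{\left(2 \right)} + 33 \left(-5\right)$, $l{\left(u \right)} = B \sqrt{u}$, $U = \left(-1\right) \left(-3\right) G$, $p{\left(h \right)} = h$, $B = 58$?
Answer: $-163 + 174 \sqrt{2} \approx 83.073$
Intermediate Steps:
$U = 18$ ($U = \left(-1\right) \left(-3\right) 6 = 3 \cdot 6 = 18$)
$l{\left(u \right)} = 58 \sqrt{u}$
$m = -163$ ($m = 2 + 33 \left(-5\right) = 2 - 165 = -163$)
$l{\left(U \right)} + m = 58 \sqrt{18} - 163 = 58 \cdot 3 \sqrt{2} - 163 = 174 \sqrt{2} - 163 = -163 + 174 \sqrt{2}$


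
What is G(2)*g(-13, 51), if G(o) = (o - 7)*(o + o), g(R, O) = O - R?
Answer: -1280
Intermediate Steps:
G(o) = 2*o*(-7 + o) (G(o) = (-7 + o)*(2*o) = 2*o*(-7 + o))
G(2)*g(-13, 51) = (2*2*(-7 + 2))*(51 - 1*(-13)) = (2*2*(-5))*(51 + 13) = -20*64 = -1280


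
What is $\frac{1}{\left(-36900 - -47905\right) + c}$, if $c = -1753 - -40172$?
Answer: $\frac{1}{49424} \approx 2.0233 \cdot 10^{-5}$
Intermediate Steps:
$c = 38419$ ($c = -1753 + 40172 = 38419$)
$\frac{1}{\left(-36900 - -47905\right) + c} = \frac{1}{\left(-36900 - -47905\right) + 38419} = \frac{1}{\left(-36900 + 47905\right) + 38419} = \frac{1}{11005 + 38419} = \frac{1}{49424}$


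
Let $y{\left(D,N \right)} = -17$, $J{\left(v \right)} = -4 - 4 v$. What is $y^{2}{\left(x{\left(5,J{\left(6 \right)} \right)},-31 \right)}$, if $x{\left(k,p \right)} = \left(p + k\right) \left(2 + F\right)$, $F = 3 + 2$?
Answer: $289$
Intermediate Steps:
$F = 5$
$x{\left(k,p \right)} = 7 k + 7 p$ ($x{\left(k,p \right)} = \left(p + k\right) \left(2 + 5\right) = \left(k + p\right) 7 = 7 k + 7 p$)
$y^{2}{\left(x{\left(5,J{\left(6 \right)} \right)},-31 \right)} = \left(-17\right)^{2} = 289$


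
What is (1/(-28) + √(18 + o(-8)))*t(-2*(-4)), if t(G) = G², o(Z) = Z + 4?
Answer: -16/7 + 64*√14 ≈ 237.18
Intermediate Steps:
o(Z) = 4 + Z
(1/(-28) + √(18 + o(-8)))*t(-2*(-4)) = (1/(-28) + √(18 + (4 - 8)))*(-2*(-4))² = (-1/28 + √(18 - 4))*8² = (-1/28 + √14)*64 = -16/7 + 64*√14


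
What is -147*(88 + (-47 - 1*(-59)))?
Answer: -14700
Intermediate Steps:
-147*(88 + (-47 - 1*(-59))) = -147*(88 + (-47 + 59)) = -147*(88 + 12) = -147*100 = -14700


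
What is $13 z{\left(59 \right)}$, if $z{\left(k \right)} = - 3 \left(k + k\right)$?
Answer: $-4602$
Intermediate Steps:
$z{\left(k \right)} = - 6 k$ ($z{\left(k \right)} = - 3 \cdot 2 k = - 6 k$)
$13 z{\left(59 \right)} = 13 \left(\left(-6\right) 59\right) = 13 \left(-354\right) = -4602$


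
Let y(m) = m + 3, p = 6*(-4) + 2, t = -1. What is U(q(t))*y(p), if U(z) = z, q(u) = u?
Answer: 19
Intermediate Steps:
p = -22 (p = -24 + 2 = -22)
y(m) = 3 + m
U(q(t))*y(p) = -(3 - 22) = -1*(-19) = 19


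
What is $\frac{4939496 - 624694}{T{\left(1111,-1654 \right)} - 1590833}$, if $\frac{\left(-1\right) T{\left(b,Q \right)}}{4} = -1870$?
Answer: $- \frac{4314802}{1583353} \approx -2.7251$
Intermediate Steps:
$T{\left(b,Q \right)} = 7480$ ($T{\left(b,Q \right)} = \left(-4\right) \left(-1870\right) = 7480$)
$\frac{4939496 - 624694}{T{\left(1111,-1654 \right)} - 1590833} = \frac{4939496 - 624694}{7480 - 1590833} = \frac{4939496 - 624694}{-1583353} = 4314802 \left(- \frac{1}{1583353}\right) = - \frac{4314802}{1583353}$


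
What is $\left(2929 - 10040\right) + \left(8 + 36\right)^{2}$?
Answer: $-5175$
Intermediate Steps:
$\left(2929 - 10040\right) + \left(8 + 36\right)^{2} = -7111 + 44^{2} = -7111 + 1936 = -5175$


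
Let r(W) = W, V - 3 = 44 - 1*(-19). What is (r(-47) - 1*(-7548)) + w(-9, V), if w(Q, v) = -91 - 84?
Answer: 7326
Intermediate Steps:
V = 66 (V = 3 + (44 - 1*(-19)) = 3 + (44 + 19) = 3 + 63 = 66)
w(Q, v) = -175
(r(-47) - 1*(-7548)) + w(-9, V) = (-47 - 1*(-7548)) - 175 = (-47 + 7548) - 175 = 7501 - 175 = 7326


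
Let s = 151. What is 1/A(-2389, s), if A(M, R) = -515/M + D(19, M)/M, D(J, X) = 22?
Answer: 2389/493 ≈ 4.8458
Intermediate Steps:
A(M, R) = -493/M (A(M, R) = -515/M + 22/M = -493/M)
1/A(-2389, s) = 1/(-493/(-2389)) = 1/(-493*(-1/2389)) = 1/(493/2389) = 2389/493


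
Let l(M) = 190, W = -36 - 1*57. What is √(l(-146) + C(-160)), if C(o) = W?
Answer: √97 ≈ 9.8489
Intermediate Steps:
W = -93 (W = -36 - 57 = -93)
C(o) = -93
√(l(-146) + C(-160)) = √(190 - 93) = √97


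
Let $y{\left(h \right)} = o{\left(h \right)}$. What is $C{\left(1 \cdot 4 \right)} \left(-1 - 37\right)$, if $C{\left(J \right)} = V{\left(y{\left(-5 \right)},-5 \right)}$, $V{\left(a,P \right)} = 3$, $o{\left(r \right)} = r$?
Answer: $-114$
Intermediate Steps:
$y{\left(h \right)} = h$
$C{\left(J \right)} = 3$
$C{\left(1 \cdot 4 \right)} \left(-1 - 37\right) = 3 \left(-1 - 37\right) = 3 \left(-38\right) = -114$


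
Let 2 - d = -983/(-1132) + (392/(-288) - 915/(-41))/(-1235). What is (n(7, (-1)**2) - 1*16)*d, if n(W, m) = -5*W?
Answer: -2518228649/42989115 ≈ -58.578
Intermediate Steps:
d = 148131097/128967345 (d = 2 - (-983/(-1132) + (392/(-288) - 915/(-41))/(-1235)) = 2 - (-983*(-1/1132) + (392*(-1/288) - 915*(-1/41))*(-1/1235)) = 2 - (983/1132 + (-49/36 + 915/41)*(-1/1235)) = 2 - (983/1132 + (30931/1476)*(-1/1235)) = 2 - (983/1132 - 30931/1822860) = 2 - 1*109803593/128967345 = 2 - 109803593/128967345 = 148131097/128967345 ≈ 1.1486)
(n(7, (-1)**2) - 1*16)*d = (-5*7 - 1*16)*(148131097/128967345) = (-35 - 16)*(148131097/128967345) = -51*148131097/128967345 = -2518228649/42989115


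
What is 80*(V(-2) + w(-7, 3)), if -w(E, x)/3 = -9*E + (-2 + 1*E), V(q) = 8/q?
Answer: -13280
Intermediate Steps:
w(E, x) = 6 + 24*E (w(E, x) = -3*(-9*E + (-2 + 1*E)) = -3*(-9*E + (-2 + E)) = -3*(-2 - 8*E) = 6 + 24*E)
80*(V(-2) + w(-7, 3)) = 80*(8/(-2) + (6 + 24*(-7))) = 80*(8*(-½) + (6 - 168)) = 80*(-4 - 162) = 80*(-166) = -13280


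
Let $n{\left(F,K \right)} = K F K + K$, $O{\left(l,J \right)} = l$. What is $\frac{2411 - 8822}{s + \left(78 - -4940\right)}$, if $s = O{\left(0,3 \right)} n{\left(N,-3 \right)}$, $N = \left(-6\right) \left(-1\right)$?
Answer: $- \frac{6411}{5018} \approx -1.2776$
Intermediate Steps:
$N = 6$
$n{\left(F,K \right)} = K + F K^{2}$ ($n{\left(F,K \right)} = F K K + K = F K^{2} + K = K + F K^{2}$)
$s = 0$ ($s = 0 \left(- 3 \left(1 + 6 \left(-3\right)\right)\right) = 0 \left(- 3 \left(1 - 18\right)\right) = 0 \left(\left(-3\right) \left(-17\right)\right) = 0 \cdot 51 = 0$)
$\frac{2411 - 8822}{s + \left(78 - -4940\right)} = \frac{2411 - 8822}{0 + \left(78 - -4940\right)} = - \frac{6411}{0 + \left(78 + 4940\right)} = - \frac{6411}{0 + 5018} = - \frac{6411}{5018}$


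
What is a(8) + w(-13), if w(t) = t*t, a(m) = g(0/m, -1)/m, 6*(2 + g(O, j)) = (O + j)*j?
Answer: 8101/48 ≈ 168.77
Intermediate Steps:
g(O, j) = -2 + j*(O + j)/6 (g(O, j) = -2 + ((O + j)*j)/6 = -2 + (j*(O + j))/6 = -2 + j*(O + j)/6)
a(m) = -11/(6*m) (a(m) = (-2 + (⅙)*(-1)² + (⅙)*(0/m)*(-1))/m = (-2 + (⅙)*1 + (⅙)*0*(-1))/m = (-2 + ⅙ + 0)/m = -11/(6*m))
w(t) = t²
a(8) + w(-13) = -11/6/8 + (-13)² = -11/6*⅛ + 169 = -11/48 + 169 = 8101/48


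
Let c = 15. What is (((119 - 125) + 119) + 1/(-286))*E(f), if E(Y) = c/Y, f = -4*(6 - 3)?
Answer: -161585/1144 ≈ -141.25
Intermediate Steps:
f = -12 (f = -4*3 = -12)
E(Y) = 15/Y
(((119 - 125) + 119) + 1/(-286))*E(f) = (((119 - 125) + 119) + 1/(-286))*(15/(-12)) = ((-6 + 119) - 1/286)*(15*(-1/12)) = (113 - 1/286)*(-5/4) = (32317/286)*(-5/4) = -161585/1144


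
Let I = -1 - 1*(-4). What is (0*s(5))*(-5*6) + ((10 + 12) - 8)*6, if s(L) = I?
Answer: 84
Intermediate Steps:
I = 3 (I = -1 + 4 = 3)
s(L) = 3
(0*s(5))*(-5*6) + ((10 + 12) - 8)*6 = (0*3)*(-5*6) + ((10 + 12) - 8)*6 = 0*(-30) + (22 - 8)*6 = 0 + 14*6 = 0 + 84 = 84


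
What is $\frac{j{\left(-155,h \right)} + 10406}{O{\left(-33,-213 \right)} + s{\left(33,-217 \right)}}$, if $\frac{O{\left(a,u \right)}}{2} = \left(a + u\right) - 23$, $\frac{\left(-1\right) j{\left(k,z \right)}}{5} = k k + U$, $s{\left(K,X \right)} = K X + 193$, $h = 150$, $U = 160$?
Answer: $\frac{110519}{7506} \approx 14.724$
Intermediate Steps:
$s{\left(K,X \right)} = 193 + K X$
$j{\left(k,z \right)} = -800 - 5 k^{2}$ ($j{\left(k,z \right)} = - 5 \left(k k + 160\right) = - 5 \left(k^{2} + 160\right) = - 5 \left(160 + k^{2}\right) = -800 - 5 k^{2}$)
$O{\left(a,u \right)} = -46 + 2 a + 2 u$ ($O{\left(a,u \right)} = 2 \left(\left(a + u\right) - 23\right) = 2 \left(-23 + a + u\right) = -46 + 2 a + 2 u$)
$\frac{j{\left(-155,h \right)} + 10406}{O{\left(-33,-213 \right)} + s{\left(33,-217 \right)}} = \frac{\left(-800 - 5 \left(-155\right)^{2}\right) + 10406}{\left(-46 + 2 \left(-33\right) + 2 \left(-213\right)\right) + \left(193 + 33 \left(-217\right)\right)} = \frac{\left(-800 - 120125\right) + 10406}{\left(-46 - 66 - 426\right) + \left(193 - 7161\right)} = \frac{\left(-800 - 120125\right) + 10406}{-538 - 6968} = \frac{-120925 + 10406}{-7506} = \left(-110519\right) \left(- \frac{1}{7506}\right) = \frac{110519}{7506}$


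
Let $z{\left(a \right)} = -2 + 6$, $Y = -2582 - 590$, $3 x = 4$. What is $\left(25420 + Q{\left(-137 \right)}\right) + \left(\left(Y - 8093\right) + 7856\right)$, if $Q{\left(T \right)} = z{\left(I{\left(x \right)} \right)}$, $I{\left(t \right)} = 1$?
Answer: $22015$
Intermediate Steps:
$x = \frac{4}{3}$ ($x = \frac{1}{3} \cdot 4 = \frac{4}{3} \approx 1.3333$)
$Y = -3172$
$z{\left(a \right)} = 4$
$Q{\left(T \right)} = 4$
$\left(25420 + Q{\left(-137 \right)}\right) + \left(\left(Y - 8093\right) + 7856\right) = \left(25420 + 4\right) + \left(\left(-3172 - 8093\right) + 7856\right) = 25424 + \left(-11265 + 7856\right) = 25424 - 3409 = 22015$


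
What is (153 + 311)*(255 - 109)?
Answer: 67744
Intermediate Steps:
(153 + 311)*(255 - 109) = 464*146 = 67744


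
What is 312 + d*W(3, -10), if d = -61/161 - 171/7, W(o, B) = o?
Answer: 38250/161 ≈ 237.58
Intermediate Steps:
d = -3994/161 (d = -61*1/161 - 171*⅐ = -61/161 - 171/7 = -3994/161 ≈ -24.807)
312 + d*W(3, -10) = 312 - 3994/161*3 = 312 - 11982/161 = 38250/161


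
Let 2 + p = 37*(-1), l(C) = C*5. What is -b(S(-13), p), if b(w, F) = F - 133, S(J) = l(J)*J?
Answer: 172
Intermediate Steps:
l(C) = 5*C
S(J) = 5*J**2 (S(J) = (5*J)*J = 5*J**2)
p = -39 (p = -2 + 37*(-1) = -2 - 37 = -39)
b(w, F) = -133 + F
-b(S(-13), p) = -(-133 - 39) = -1*(-172) = 172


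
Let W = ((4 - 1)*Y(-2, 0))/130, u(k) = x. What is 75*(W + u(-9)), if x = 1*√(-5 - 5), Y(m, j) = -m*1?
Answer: 45/13 + 75*I*√10 ≈ 3.4615 + 237.17*I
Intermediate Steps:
Y(m, j) = -m
x = I*√10 (x = 1*√(-10) = 1*(I*√10) = I*√10 ≈ 3.1623*I)
u(k) = I*√10
W = 3/65 (W = ((4 - 1)*(-1*(-2)))/130 = (3*2)*(1/130) = 6*(1/130) = 3/65 ≈ 0.046154)
75*(W + u(-9)) = 75*(3/65 + I*√10) = 45/13 + 75*I*√10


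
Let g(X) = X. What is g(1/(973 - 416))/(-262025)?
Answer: -1/145947925 ≈ -6.8518e-9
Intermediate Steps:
g(1/(973 - 416))/(-262025) = 1/((973 - 416)*(-262025)) = -1/262025/557 = (1/557)*(-1/262025) = -1/145947925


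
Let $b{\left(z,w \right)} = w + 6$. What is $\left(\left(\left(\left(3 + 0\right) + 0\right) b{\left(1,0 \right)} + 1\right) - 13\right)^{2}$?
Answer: $36$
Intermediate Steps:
$b{\left(z,w \right)} = 6 + w$
$\left(\left(\left(\left(3 + 0\right) + 0\right) b{\left(1,0 \right)} + 1\right) - 13\right)^{2} = \left(\left(\left(\left(3 + 0\right) + 0\right) \left(6 + 0\right) + 1\right) - 13\right)^{2} = \left(\left(\left(3 + 0\right) 6 + 1\right) - 13\right)^{2} = \left(\left(3 \cdot 6 + 1\right) - 13\right)^{2} = \left(\left(18 + 1\right) - 13\right)^{2} = \left(19 - 13\right)^{2} = 6^{2} = 36$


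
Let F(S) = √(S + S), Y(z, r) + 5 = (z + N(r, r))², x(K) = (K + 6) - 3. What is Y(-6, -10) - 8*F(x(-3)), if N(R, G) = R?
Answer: 251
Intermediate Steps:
x(K) = 3 + K (x(K) = (6 + K) - 3 = 3 + K)
Y(z, r) = -5 + (r + z)² (Y(z, r) = -5 + (z + r)² = -5 + (r + z)²)
F(S) = √2*√S (F(S) = √(2*S) = √2*√S)
Y(-6, -10) - 8*F(x(-3)) = (-5 + (-10 - 6)²) - 8*√2*√(3 - 3) = (-5 + (-16)²) - 8*√2*√0 = (-5 + 256) - 8*√2*0 = 251 - 8*0 = 251 + 0 = 251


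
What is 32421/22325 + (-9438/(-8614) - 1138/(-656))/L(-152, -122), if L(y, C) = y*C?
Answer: 44706490862741/30781515683200 ≈ 1.4524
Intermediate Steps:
L(y, C) = C*y
32421/22325 + (-9438/(-8614) - 1138/(-656))/L(-152, -122) = 32421/22325 + (-9438/(-8614) - 1138/(-656))/((-122*(-152))) = 32421*(1/22325) + (-9438*(-1/8614) - 1138*(-1/656))/18544 = 32421/22325 + (4719/4307 + 569/328)*(1/18544) = 32421/22325 + (3998515/1412696)*(1/18544) = 32421/22325 + 3998515/26197034624 = 44706490862741/30781515683200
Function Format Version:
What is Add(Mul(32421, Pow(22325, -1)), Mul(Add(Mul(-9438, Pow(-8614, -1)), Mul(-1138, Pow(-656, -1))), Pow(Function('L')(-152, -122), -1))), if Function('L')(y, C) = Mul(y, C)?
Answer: Rational(44706490862741, 30781515683200) ≈ 1.4524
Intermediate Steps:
Function('L')(y, C) = Mul(C, y)
Add(Mul(32421, Pow(22325, -1)), Mul(Add(Mul(-9438, Pow(-8614, -1)), Mul(-1138, Pow(-656, -1))), Pow(Function('L')(-152, -122), -1))) = Add(Mul(32421, Pow(22325, -1)), Mul(Add(Mul(-9438, Pow(-8614, -1)), Mul(-1138, Pow(-656, -1))), Pow(Mul(-122, -152), -1))) = Add(Mul(32421, Rational(1, 22325)), Mul(Add(Mul(-9438, Rational(-1, 8614)), Mul(-1138, Rational(-1, 656))), Pow(18544, -1))) = Add(Rational(32421, 22325), Mul(Add(Rational(4719, 4307), Rational(569, 328)), Rational(1, 18544))) = Add(Rational(32421, 22325), Mul(Rational(3998515, 1412696), Rational(1, 18544))) = Add(Rational(32421, 22325), Rational(3998515, 26197034624)) = Rational(44706490862741, 30781515683200)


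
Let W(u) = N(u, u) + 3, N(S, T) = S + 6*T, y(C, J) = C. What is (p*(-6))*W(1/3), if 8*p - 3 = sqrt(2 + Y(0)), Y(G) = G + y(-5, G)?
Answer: -12 - 4*I*sqrt(3) ≈ -12.0 - 6.9282*I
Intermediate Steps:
Y(G) = -5 + G (Y(G) = G - 5 = -5 + G)
W(u) = 3 + 7*u (W(u) = (u + 6*u) + 3 = 7*u + 3 = 3 + 7*u)
p = 3/8 + I*sqrt(3)/8 (p = 3/8 + sqrt(2 + (-5 + 0))/8 = 3/8 + sqrt(2 - 5)/8 = 3/8 + sqrt(-3)/8 = 3/8 + (I*sqrt(3))/8 = 3/8 + I*sqrt(3)/8 ≈ 0.375 + 0.21651*I)
(p*(-6))*W(1/3) = ((3/8 + I*sqrt(3)/8)*(-6))*(3 + 7/3) = (-9/4 - 3*I*sqrt(3)/4)*(3 + 7*(1/3)) = (-9/4 - 3*I*sqrt(3)/4)*(3 + 7/3) = (-9/4 - 3*I*sqrt(3)/4)*(16/3) = -12 - 4*I*sqrt(3)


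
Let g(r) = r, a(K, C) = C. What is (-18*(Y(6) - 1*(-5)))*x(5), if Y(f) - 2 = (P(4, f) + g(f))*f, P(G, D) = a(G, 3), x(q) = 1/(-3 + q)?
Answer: -549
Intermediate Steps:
P(G, D) = 3
Y(f) = 2 + f*(3 + f) (Y(f) = 2 + (3 + f)*f = 2 + f*(3 + f))
(-18*(Y(6) - 1*(-5)))*x(5) = (-18*((2 + 6**2 + 3*6) - 1*(-5)))/(-3 + 5) = -18*((2 + 36 + 18) + 5)/2 = -18*(56 + 5)*(1/2) = -18*61*(1/2) = -1098*1/2 = -549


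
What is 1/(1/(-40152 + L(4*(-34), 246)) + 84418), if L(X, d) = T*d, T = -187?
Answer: 86154/7272948371 ≈ 1.1846e-5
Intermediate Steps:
L(X, d) = -187*d
1/(1/(-40152 + L(4*(-34), 246)) + 84418) = 1/(1/(-40152 - 187*246) + 84418) = 1/(1/(-40152 - 46002) + 84418) = 1/(1/(-86154) + 84418) = 1/(-1/86154 + 84418) = 1/(7272948371/86154) = 86154/7272948371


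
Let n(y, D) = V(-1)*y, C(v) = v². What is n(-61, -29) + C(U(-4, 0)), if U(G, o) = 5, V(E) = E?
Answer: 86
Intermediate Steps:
n(y, D) = -y
n(-61, -29) + C(U(-4, 0)) = -1*(-61) + 5² = 61 + 25 = 86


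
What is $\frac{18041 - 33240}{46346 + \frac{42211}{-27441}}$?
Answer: $- \frac{417075759}{1271738375} \approx -0.32796$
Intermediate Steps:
$\frac{18041 - 33240}{46346 + \frac{42211}{-27441}} = - \frac{15199}{46346 + 42211 \left(- \frac{1}{27441}\right)} = - \frac{15199}{46346 - \frac{42211}{27441}} = - \frac{15199}{\frac{1271738375}{27441}} = \left(-15199\right) \frac{27441}{1271738375} = - \frac{417075759}{1271738375}$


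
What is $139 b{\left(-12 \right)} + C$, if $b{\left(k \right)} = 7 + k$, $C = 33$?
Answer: $-662$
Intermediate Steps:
$139 b{\left(-12 \right)} + C = 139 \left(7 - 12\right) + 33 = 139 \left(-5\right) + 33 = -695 + 33 = -662$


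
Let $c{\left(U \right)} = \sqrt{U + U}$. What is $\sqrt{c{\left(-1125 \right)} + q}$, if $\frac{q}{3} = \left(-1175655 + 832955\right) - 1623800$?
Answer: $\sqrt{-5899500 + 15 i \sqrt{10}} \approx 0.01 + 2428.9 i$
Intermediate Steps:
$q = -5899500$ ($q = 3 \left(\left(-1175655 + 832955\right) - 1623800\right) = 3 \left(-342700 - 1623800\right) = 3 \left(-1966500\right) = -5899500$)
$c{\left(U \right)} = \sqrt{2} \sqrt{U}$ ($c{\left(U \right)} = \sqrt{2 U} = \sqrt{2} \sqrt{U}$)
$\sqrt{c{\left(-1125 \right)} + q} = \sqrt{\sqrt{2} \sqrt{-1125} - 5899500} = \sqrt{\sqrt{2} \cdot 15 i \sqrt{5} - 5899500} = \sqrt{15 i \sqrt{10} - 5899500} = \sqrt{-5899500 + 15 i \sqrt{10}}$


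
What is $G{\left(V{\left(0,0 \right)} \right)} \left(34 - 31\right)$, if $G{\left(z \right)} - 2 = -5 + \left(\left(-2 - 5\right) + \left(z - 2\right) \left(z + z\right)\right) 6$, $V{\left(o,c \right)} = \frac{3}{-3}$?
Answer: $-27$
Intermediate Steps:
$V{\left(o,c \right)} = -1$ ($V{\left(o,c \right)} = 3 \left(- \frac{1}{3}\right) = -1$)
$G{\left(z \right)} = -45 + 12 z \left(-2 + z\right)$ ($G{\left(z \right)} = 2 + \left(-5 + \left(\left(-2 - 5\right) + \left(z - 2\right) \left(z + z\right)\right) 6\right) = 2 + \left(-5 + \left(-7 + \left(-2 + z\right) 2 z\right) 6\right) = 2 + \left(-5 + \left(-7 + 2 z \left(-2 + z\right)\right) 6\right) = 2 + \left(-5 + \left(-42 + 12 z \left(-2 + z\right)\right)\right) = 2 + \left(-47 + 12 z \left(-2 + z\right)\right) = -45 + 12 z \left(-2 + z\right)$)
$G{\left(V{\left(0,0 \right)} \right)} \left(34 - 31\right) = \left(-45 - -24 + 12 \left(-1\right)^{2}\right) \left(34 - 31\right) = \left(-45 + 24 + 12 \cdot 1\right) 3 = \left(-45 + 24 + 12\right) 3 = \left(-9\right) 3 = -27$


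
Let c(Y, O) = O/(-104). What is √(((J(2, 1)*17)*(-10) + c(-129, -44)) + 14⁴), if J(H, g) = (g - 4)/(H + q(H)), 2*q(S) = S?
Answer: √26084422/26 ≈ 196.43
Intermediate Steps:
q(S) = S/2
J(H, g) = 2*(-4 + g)/(3*H) (J(H, g) = (g - 4)/(H + H/2) = (-4 + g)/((3*H/2)) = (-4 + g)*(2/(3*H)) = 2*(-4 + g)/(3*H))
c(Y, O) = -O/104 (c(Y, O) = O*(-1/104) = -O/104)
√(((J(2, 1)*17)*(-10) + c(-129, -44)) + 14⁴) = √(((((⅔)*(-4 + 1)/2)*17)*(-10) - 1/104*(-44)) + 14⁴) = √(((((⅔)*(½)*(-3))*17)*(-10) + 11/26) + 38416) = √((-1*17*(-10) + 11/26) + 38416) = √((-17*(-10) + 11/26) + 38416) = √((170 + 11/26) + 38416) = √(4431/26 + 38416) = √(1003247/26) = √26084422/26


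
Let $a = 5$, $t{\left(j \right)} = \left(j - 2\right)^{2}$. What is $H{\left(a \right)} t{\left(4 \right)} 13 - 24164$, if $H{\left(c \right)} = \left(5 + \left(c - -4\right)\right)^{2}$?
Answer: $-13972$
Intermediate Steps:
$t{\left(j \right)} = \left(-2 + j\right)^{2}$
$H{\left(c \right)} = \left(9 + c\right)^{2}$ ($H{\left(c \right)} = \left(5 + \left(c + 4\right)\right)^{2} = \left(5 + \left(4 + c\right)\right)^{2} = \left(9 + c\right)^{2}$)
$H{\left(a \right)} t{\left(4 \right)} 13 - 24164 = \left(9 + 5\right)^{2} \left(-2 + 4\right)^{2} \cdot 13 - 24164 = 14^{2} \cdot 2^{2} \cdot 13 - 24164 = 196 \cdot 4 \cdot 13 - 24164 = 784 \cdot 13 - 24164 = 10192 - 24164 = -13972$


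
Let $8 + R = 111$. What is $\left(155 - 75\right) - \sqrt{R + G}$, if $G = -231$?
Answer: $80 - 8 i \sqrt{2} \approx 80.0 - 11.314 i$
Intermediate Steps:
$R = 103$ ($R = -8 + 111 = 103$)
$\left(155 - 75\right) - \sqrt{R + G} = \left(155 - 75\right) - \sqrt{103 - 231} = \left(155 - 75\right) - \sqrt{-128} = 80 - 8 i \sqrt{2}$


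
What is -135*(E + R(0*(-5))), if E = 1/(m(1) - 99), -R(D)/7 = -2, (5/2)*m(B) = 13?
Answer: -885735/469 ≈ -1888.6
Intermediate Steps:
m(B) = 26/5 (m(B) = (⅖)*13 = 26/5)
R(D) = 14 (R(D) = -7*(-2) = 14)
E = -5/469 (E = 1/(26/5 - 99) = 1/(-469/5) = -5/469 ≈ -0.010661)
-135*(E + R(0*(-5))) = -135*(-5/469 + 14) = -135*6561/469 = -885735/469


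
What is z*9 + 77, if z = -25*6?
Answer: -1273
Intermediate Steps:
z = -150
z*9 + 77 = -150*9 + 77 = -1350 + 77 = -1273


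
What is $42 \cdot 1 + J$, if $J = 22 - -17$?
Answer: $81$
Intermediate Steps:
$J = 39$ ($J = 22 + 17 = 39$)
$42 \cdot 1 + J = 42 \cdot 1 + 39 = 42 + 39 = 81$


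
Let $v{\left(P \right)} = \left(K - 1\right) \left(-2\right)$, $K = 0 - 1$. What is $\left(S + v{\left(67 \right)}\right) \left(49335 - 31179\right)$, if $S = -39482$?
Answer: $-716762568$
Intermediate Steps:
$K = -1$
$v{\left(P \right)} = 4$ ($v{\left(P \right)} = \left(-1 - 1\right) \left(-2\right) = \left(-2\right) \left(-2\right) = 4$)
$\left(S + v{\left(67 \right)}\right) \left(49335 - 31179\right) = \left(-39482 + 4\right) \left(49335 - 31179\right) = \left(-39478\right) 18156 = -716762568$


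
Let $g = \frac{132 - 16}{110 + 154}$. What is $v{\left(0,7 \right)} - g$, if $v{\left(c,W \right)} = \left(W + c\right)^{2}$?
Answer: $\frac{3205}{66} \approx 48.561$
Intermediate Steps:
$g = \frac{29}{66}$ ($g = \frac{116}{264} = 116 \cdot \frac{1}{264} = \frac{29}{66} \approx 0.43939$)
$v{\left(0,7 \right)} - g = \left(7 + 0\right)^{2} - \frac{29}{66} = 7^{2} - \frac{29}{66} = 49 - \frac{29}{66} = \frac{3205}{66}$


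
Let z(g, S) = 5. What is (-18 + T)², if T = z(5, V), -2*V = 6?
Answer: 169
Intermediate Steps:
V = -3 (V = -½*6 = -3)
T = 5
(-18 + T)² = (-18 + 5)² = (-13)² = 169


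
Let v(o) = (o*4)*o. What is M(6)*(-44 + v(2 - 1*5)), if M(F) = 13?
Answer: -104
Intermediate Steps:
v(o) = 4*o² (v(o) = (4*o)*o = 4*o²)
M(6)*(-44 + v(2 - 1*5)) = 13*(-44 + 4*(2 - 1*5)²) = 13*(-44 + 4*(2 - 5)²) = 13*(-44 + 4*(-3)²) = 13*(-44 + 4*9) = 13*(-44 + 36) = 13*(-8) = -104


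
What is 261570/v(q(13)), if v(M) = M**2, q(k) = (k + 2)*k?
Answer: 17438/2535 ≈ 6.8789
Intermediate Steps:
q(k) = k*(2 + k) (q(k) = (2 + k)*k = k*(2 + k))
261570/v(q(13)) = 261570/((13*(2 + 13))**2) = 261570/((13*15)**2) = 261570/(195**2) = 261570/38025 = 261570*(1/38025) = 17438/2535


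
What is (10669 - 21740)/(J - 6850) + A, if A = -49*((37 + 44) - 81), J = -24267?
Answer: 11071/31117 ≈ 0.35579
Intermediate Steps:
A = 0 (A = -49*(81 - 81) = -49*0 = 0)
(10669 - 21740)/(J - 6850) + A = (10669 - 21740)/(-24267 - 6850) + 0 = -11071/(-31117) + 0 = -11071*(-1/31117) + 0 = 11071/31117 + 0 = 11071/31117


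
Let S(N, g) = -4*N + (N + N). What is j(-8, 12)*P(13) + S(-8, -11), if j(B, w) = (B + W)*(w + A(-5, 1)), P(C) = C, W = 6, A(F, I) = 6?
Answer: -452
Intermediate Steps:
S(N, g) = -2*N (S(N, g) = -4*N + 2*N = -2*N)
j(B, w) = (6 + B)*(6 + w) (j(B, w) = (B + 6)*(w + 6) = (6 + B)*(6 + w))
j(-8, 12)*P(13) + S(-8, -11) = (36 + 6*(-8) + 6*12 - 8*12)*13 - 2*(-8) = (36 - 48 + 72 - 96)*13 + 16 = -36*13 + 16 = -468 + 16 = -452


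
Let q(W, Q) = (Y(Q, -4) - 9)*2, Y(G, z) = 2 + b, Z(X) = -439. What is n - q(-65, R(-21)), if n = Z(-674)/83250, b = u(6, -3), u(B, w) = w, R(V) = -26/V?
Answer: 1664561/83250 ≈ 19.995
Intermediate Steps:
b = -3
n = -439/83250 ≈ -0.0052733
Y(G, z) = -1 (Y(G, z) = 2 - 3 = -1)
q(W, Q) = -20 (q(W, Q) = (-1 - 9)*2 = -10*2 = -20)
n - q(-65, R(-21)) = -439/83250 - 1*(-20) = -439/83250 + 20 = 1664561/83250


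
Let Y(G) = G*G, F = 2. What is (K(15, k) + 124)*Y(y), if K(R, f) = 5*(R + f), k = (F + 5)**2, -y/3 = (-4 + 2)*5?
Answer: 399600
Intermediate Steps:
y = 30 (y = -3*(-4 + 2)*5 = -(-6)*5 = -3*(-10) = 30)
k = 49 (k = (2 + 5)**2 = 7**2 = 49)
K(R, f) = 5*R + 5*f
Y(G) = G**2
(K(15, k) + 124)*Y(y) = ((5*15 + 5*49) + 124)*30**2 = ((75 + 245) + 124)*900 = (320 + 124)*900 = 444*900 = 399600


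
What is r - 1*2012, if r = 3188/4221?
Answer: -8489464/4221 ≈ -2011.2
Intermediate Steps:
r = 3188/4221 (r = 3188*(1/4221) = 3188/4221 ≈ 0.75527)
r - 1*2012 = 3188/4221 - 1*2012 = 3188/4221 - 2012 = -8489464/4221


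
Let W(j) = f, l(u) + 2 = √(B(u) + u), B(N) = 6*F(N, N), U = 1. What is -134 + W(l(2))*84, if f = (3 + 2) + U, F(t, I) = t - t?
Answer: 370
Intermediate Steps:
F(t, I) = 0
B(N) = 0 (B(N) = 6*0 = 0)
l(u) = -2 + √u (l(u) = -2 + √(0 + u) = -2 + √u)
f = 6 (f = (3 + 2) + 1 = 5 + 1 = 6)
W(j) = 6
-134 + W(l(2))*84 = -134 + 6*84 = -134 + 504 = 370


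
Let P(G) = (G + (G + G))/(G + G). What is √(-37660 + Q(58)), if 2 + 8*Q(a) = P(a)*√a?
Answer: √(-602564 + 3*√58)/4 ≈ 194.06*I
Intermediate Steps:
P(G) = 3/2 (P(G) = (G + 2*G)/((2*G)) = (3*G)*(1/(2*G)) = 3/2)
Q(a) = -¼ + 3*√a/16 (Q(a) = -¼ + (3*√a/2)/8 = -¼ + 3*√a/16)
√(-37660 + Q(58)) = √(-37660 + (-¼ + 3*√58/16)) = √(-150641/4 + 3*√58/16)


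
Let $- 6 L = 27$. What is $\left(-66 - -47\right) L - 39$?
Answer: $\frac{93}{2} \approx 46.5$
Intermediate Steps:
$L = - \frac{9}{2}$ ($L = \left(- \frac{1}{6}\right) 27 = - \frac{9}{2} \approx -4.5$)
$\left(-66 - -47\right) L - 39 = \left(-66 - -47\right) \left(- \frac{9}{2}\right) - 39 = \left(-66 + 47\right) \left(- \frac{9}{2}\right) - 39 = \left(-19\right) \left(- \frac{9}{2}\right) - 39 = \frac{171}{2} - 39 = \frac{93}{2}$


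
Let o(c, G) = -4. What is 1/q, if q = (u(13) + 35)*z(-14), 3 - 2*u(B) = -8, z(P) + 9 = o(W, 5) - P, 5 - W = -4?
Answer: 2/81 ≈ 0.024691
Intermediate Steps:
W = 9 (W = 5 - 1*(-4) = 5 + 4 = 9)
z(P) = -13 - P (z(P) = -9 + (-4 - P) = -13 - P)
u(B) = 11/2 (u(B) = 3/2 - 1/2*(-8) = 3/2 + 4 = 11/2)
q = 81/2 (q = (11/2 + 35)*(-13 - 1*(-14)) = 81*(-13 + 14)/2 = (81/2)*1 = 81/2 ≈ 40.500)
1/q = 1/(81/2) = 2/81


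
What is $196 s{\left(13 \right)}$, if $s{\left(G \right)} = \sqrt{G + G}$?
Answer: $196 \sqrt{26} \approx 999.41$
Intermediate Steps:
$s{\left(G \right)} = \sqrt{2} \sqrt{G}$ ($s{\left(G \right)} = \sqrt{2 G} = \sqrt{2} \sqrt{G}$)
$196 s{\left(13 \right)} = 196 \sqrt{2} \sqrt{13} = 196 \sqrt{26}$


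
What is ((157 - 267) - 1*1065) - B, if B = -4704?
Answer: 3529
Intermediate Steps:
((157 - 267) - 1*1065) - B = ((157 - 267) - 1*1065) - 1*(-4704) = (-110 - 1065) + 4704 = -1175 + 4704 = 3529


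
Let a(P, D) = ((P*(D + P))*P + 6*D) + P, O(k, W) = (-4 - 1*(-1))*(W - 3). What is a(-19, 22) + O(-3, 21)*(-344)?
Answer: 19772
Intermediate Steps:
O(k, W) = 9 - 3*W (O(k, W) = (-4 + 1)*(-3 + W) = -3*(-3 + W) = 9 - 3*W)
a(P, D) = P + 6*D + P²*(D + P) (a(P, D) = (P²*(D + P) + 6*D) + P = (6*D + P²*(D + P)) + P = P + 6*D + P²*(D + P))
a(-19, 22) + O(-3, 21)*(-344) = (-19 + (-19)³ + 6*22 + 22*(-19)²) + (9 - 3*21)*(-344) = (-19 - 6859 + 132 + 22*361) + (9 - 63)*(-344) = (-19 - 6859 + 132 + 7942) - 54*(-344) = 1196 + 18576 = 19772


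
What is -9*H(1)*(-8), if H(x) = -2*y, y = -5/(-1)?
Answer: -720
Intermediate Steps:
y = 5 (y = -5*(-1) = 5)
H(x) = -10 (H(x) = -2*5 = -10)
-9*H(1)*(-8) = -9*(-10)*(-8) = 90*(-8) = -720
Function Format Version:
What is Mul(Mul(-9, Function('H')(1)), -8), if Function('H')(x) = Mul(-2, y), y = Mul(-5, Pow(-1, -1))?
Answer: -720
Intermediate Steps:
y = 5 (y = Mul(-5, -1) = 5)
Function('H')(x) = -10 (Function('H')(x) = Mul(-2, 5) = -10)
Mul(Mul(-9, Function('H')(1)), -8) = Mul(Mul(-9, -10), -8) = Mul(90, -8) = -720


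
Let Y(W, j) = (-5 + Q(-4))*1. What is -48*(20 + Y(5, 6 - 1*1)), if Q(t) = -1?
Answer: -672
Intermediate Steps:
Y(W, j) = -6 (Y(W, j) = (-5 - 1)*1 = -6*1 = -6)
-48*(20 + Y(5, 6 - 1*1)) = -48*(20 - 6) = -48*14 = -672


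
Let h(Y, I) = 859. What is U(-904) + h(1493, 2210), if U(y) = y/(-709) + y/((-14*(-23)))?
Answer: 97879067/114149 ≈ 857.47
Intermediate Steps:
U(y) = 387*y/228298 (U(y) = y*(-1/709) + y/322 = -y/709 + y*(1/322) = -y/709 + y/322 = 387*y/228298)
U(-904) + h(1493, 2210) = (387/228298)*(-904) + 859 = -174924/114149 + 859 = 97879067/114149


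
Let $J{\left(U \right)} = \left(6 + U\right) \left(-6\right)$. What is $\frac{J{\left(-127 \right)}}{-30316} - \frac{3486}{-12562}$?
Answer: $\frac{2194581}{8655218} \approx 0.25356$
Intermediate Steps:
$J{\left(U \right)} = -36 - 6 U$
$\frac{J{\left(-127 \right)}}{-30316} - \frac{3486}{-12562} = \frac{-36 - -762}{-30316} - \frac{3486}{-12562} = \left(-36 + 762\right) \left(- \frac{1}{30316}\right) - - \frac{1743}{6281} = 726 \left(- \frac{1}{30316}\right) + \frac{1743}{6281} = - \frac{33}{1378} + \frac{1743}{6281} = \frac{2194581}{8655218}$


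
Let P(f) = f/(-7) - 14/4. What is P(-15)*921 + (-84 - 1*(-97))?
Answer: -17317/14 ≈ -1236.9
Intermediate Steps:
P(f) = -7/2 - f/7 (P(f) = f*(-1/7) - 14*1/4 = -f/7 - 7/2 = -7/2 - f/7)
P(-15)*921 + (-84 - 1*(-97)) = (-7/2 - 1/7*(-15))*921 + (-84 - 1*(-97)) = (-7/2 + 15/7)*921 + (-84 + 97) = -19/14*921 + 13 = -17499/14 + 13 = -17317/14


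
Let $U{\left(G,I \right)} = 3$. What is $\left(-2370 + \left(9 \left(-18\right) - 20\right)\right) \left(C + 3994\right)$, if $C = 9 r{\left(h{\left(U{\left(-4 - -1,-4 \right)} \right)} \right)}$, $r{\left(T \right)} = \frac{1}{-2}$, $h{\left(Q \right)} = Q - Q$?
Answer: $-10181204$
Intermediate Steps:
$h{\left(Q \right)} = 0$
$r{\left(T \right)} = - \frac{1}{2}$
$C = - \frac{9}{2}$ ($C = 9 \left(- \frac{1}{2}\right) = - \frac{9}{2} \approx -4.5$)
$\left(-2370 + \left(9 \left(-18\right) - 20\right)\right) \left(C + 3994\right) = \left(-2370 + \left(9 \left(-18\right) - 20\right)\right) \left(- \frac{9}{2} + 3994\right) = \left(-2370 - 182\right) \frac{7979}{2} = \left(-2552\right) \frac{7979}{2} = -10181204$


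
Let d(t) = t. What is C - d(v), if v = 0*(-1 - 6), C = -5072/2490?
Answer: -2536/1245 ≈ -2.0369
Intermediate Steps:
C = -2536/1245 (C = -5072*1/2490 = -2536/1245 ≈ -2.0369)
v = 0 (v = 0*(-7) = 0)
C - d(v) = -2536/1245 - 1*0 = -2536/1245 + 0 = -2536/1245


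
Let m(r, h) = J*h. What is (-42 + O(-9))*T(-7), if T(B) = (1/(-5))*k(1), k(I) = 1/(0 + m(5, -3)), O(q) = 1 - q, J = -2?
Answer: 16/15 ≈ 1.0667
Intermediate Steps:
m(r, h) = -2*h
k(I) = ⅙ (k(I) = 1/(0 - 2*(-3)) = 1/(0 + 6) = 1/6 = ⅙)
T(B) = -1/30 (T(B) = (1/(-5))*(⅙) = (1*(-⅕))*(⅙) = -⅕*⅙ = -1/30)
(-42 + O(-9))*T(-7) = (-42 + (1 - 1*(-9)))*(-1/30) = (-42 + (1 + 9))*(-1/30) = (-42 + 10)*(-1/30) = -32*(-1/30) = 16/15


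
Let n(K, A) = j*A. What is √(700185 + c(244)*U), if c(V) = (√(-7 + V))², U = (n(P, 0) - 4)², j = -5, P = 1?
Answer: √703977 ≈ 839.03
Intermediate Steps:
n(K, A) = -5*A
U = 16 (U = (-5*0 - 4)² = (0 - 4)² = (-4)² = 16)
c(V) = -7 + V
√(700185 + c(244)*U) = √(700185 + (-7 + 244)*16) = √(700185 + 237*16) = √(700185 + 3792) = √703977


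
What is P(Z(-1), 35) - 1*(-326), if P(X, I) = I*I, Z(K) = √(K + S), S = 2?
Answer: 1551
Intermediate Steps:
Z(K) = √(2 + K) (Z(K) = √(K + 2) = √(2 + K))
P(X, I) = I²
P(Z(-1), 35) - 1*(-326) = 35² - 1*(-326) = 1225 + 326 = 1551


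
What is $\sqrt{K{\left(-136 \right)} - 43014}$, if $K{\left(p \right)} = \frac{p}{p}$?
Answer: $i \sqrt{43013} \approx 207.4 i$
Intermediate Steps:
$K{\left(p \right)} = 1$
$\sqrt{K{\left(-136 \right)} - 43014} = \sqrt{1 - 43014} = \sqrt{-43013} = i \sqrt{43013}$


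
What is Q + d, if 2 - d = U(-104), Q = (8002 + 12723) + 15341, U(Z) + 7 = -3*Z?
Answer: 35763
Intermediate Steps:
U(Z) = -7 - 3*Z
Q = 36066 (Q = 20725 + 15341 = 36066)
d = -303 (d = 2 - (-7 - 3*(-104)) = 2 - (-7 + 312) = 2 - 1*305 = 2 - 305 = -303)
Q + d = 36066 - 303 = 35763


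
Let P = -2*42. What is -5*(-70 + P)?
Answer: 770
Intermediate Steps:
P = -84
-5*(-70 + P) = -5*(-70 - 84) = -5*(-154) = 770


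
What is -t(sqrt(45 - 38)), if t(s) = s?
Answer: -sqrt(7) ≈ -2.6458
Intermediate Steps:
-t(sqrt(45 - 38)) = -sqrt(45 - 38) = -sqrt(7)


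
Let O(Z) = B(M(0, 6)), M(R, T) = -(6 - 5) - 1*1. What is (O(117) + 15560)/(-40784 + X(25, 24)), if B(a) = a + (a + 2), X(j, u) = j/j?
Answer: -15558/40783 ≈ -0.38148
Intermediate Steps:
X(j, u) = 1
M(R, T) = -2 (M(R, T) = -1*1 - 1 = -1 - 1 = -2)
B(a) = 2 + 2*a (B(a) = a + (2 + a) = 2 + 2*a)
O(Z) = -2 (O(Z) = 2 + 2*(-2) = 2 - 4 = -2)
(O(117) + 15560)/(-40784 + X(25, 24)) = (-2 + 15560)/(-40784 + 1) = 15558/(-40783) = 15558*(-1/40783) = -15558/40783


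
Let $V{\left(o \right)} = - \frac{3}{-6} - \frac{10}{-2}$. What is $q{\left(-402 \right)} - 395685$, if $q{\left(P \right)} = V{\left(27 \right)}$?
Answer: $- \frac{791359}{2} \approx -3.9568 \cdot 10^{5}$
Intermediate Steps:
$V{\left(o \right)} = \frac{11}{2}$ ($V{\left(o \right)} = \left(-3\right) \left(- \frac{1}{6}\right) - -5 = \frac{1}{2} + 5 = \frac{11}{2}$)
$q{\left(P \right)} = \frac{11}{2}$
$q{\left(-402 \right)} - 395685 = \frac{11}{2} - 395685 = - \frac{791359}{2}$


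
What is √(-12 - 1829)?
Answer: I*√1841 ≈ 42.907*I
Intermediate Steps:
√(-12 - 1829) = √(-1841) = I*√1841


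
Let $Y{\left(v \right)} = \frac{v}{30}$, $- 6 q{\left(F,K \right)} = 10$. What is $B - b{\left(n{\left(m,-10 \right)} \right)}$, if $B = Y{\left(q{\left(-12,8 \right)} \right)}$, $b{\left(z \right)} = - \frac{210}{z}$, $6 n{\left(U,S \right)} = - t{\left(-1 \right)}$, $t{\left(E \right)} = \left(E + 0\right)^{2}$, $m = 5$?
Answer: $- \frac{22681}{18} \approx -1260.1$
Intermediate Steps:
$t{\left(E \right)} = E^{2}$
$n{\left(U,S \right)} = - \frac{1}{6}$ ($n{\left(U,S \right)} = \frac{\left(-1\right) \left(-1\right)^{2}}{6} = \frac{\left(-1\right) 1}{6} = \frac{1}{6} \left(-1\right) = - \frac{1}{6}$)
$q{\left(F,K \right)} = - \frac{5}{3}$ ($q{\left(F,K \right)} = \left(- \frac{1}{6}\right) 10 = - \frac{5}{3}$)
$Y{\left(v \right)} = \frac{v}{30}$ ($Y{\left(v \right)} = v \frac{1}{30} = \frac{v}{30}$)
$B = - \frac{1}{18}$ ($B = \frac{1}{30} \left(- \frac{5}{3}\right) = - \frac{1}{18} \approx -0.055556$)
$B - b{\left(n{\left(m,-10 \right)} \right)} = - \frac{1}{18} - - \frac{210}{- \frac{1}{6}} = - \frac{1}{18} - \left(-210\right) \left(-6\right) = - \frac{1}{18} - 1260 = - \frac{22681}{18}$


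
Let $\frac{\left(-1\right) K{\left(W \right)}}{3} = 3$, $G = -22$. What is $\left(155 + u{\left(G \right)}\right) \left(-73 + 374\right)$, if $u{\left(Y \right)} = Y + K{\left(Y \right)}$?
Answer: $37324$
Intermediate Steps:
$K{\left(W \right)} = -9$ ($K{\left(W \right)} = \left(-3\right) 3 = -9$)
$u{\left(Y \right)} = -9 + Y$ ($u{\left(Y \right)} = Y - 9 = -9 + Y$)
$\left(155 + u{\left(G \right)}\right) \left(-73 + 374\right) = \left(155 - 31\right) \left(-73 + 374\right) = \left(155 - 31\right) 301 = 124 \cdot 301 = 37324$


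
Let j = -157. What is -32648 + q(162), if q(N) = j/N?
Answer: -5289133/162 ≈ -32649.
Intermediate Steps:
q(N) = -157/N
-32648 + q(162) = -32648 - 157/162 = -5289133/162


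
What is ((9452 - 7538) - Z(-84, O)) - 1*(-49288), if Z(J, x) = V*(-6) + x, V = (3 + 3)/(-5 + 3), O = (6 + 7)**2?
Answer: 51015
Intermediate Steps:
O = 169 (O = 13**2 = 169)
V = -3 (V = 6/(-2) = 6*(-1/2) = -3)
Z(J, x) = 18 + x (Z(J, x) = -3*(-6) + x = 18 + x)
((9452 - 7538) - Z(-84, O)) - 1*(-49288) = ((9452 - 7538) - (18 + 169)) - 1*(-49288) = (1914 - 1*187) + 49288 = (1914 - 187) + 49288 = 1727 + 49288 = 51015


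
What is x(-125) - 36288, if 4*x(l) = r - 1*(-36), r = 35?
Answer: -145081/4 ≈ -36270.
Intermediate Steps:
x(l) = 71/4 (x(l) = (35 - 1*(-36))/4 = (35 + 36)/4 = (¼)*71 = 71/4)
x(-125) - 36288 = 71/4 - 36288 = -145081/4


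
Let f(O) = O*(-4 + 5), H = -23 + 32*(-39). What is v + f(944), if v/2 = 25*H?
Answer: -62606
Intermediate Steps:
H = -1271 (H = -23 - 1248 = -1271)
f(O) = O (f(O) = O*1 = O)
v = -63550 (v = 2*(25*(-1271)) = 2*(-31775) = -63550)
v + f(944) = -63550 + 944 = -62606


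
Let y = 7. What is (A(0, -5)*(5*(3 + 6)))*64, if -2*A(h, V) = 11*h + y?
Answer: -10080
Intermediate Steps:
A(h, V) = -7/2 - 11*h/2 (A(h, V) = -(11*h + 7)/2 = -(7 + 11*h)/2 = -7/2 - 11*h/2)
(A(0, -5)*(5*(3 + 6)))*64 = ((-7/2 - 11/2*0)*(5*(3 + 6)))*64 = ((-7/2 + 0)*(5*9))*64 = -7/2*45*64 = -315/2*64 = -10080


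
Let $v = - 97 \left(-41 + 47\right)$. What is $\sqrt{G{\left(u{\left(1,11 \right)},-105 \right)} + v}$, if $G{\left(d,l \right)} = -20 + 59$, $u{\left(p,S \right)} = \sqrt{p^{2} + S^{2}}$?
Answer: $i \sqrt{543} \approx 23.302 i$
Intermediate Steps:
$v = -582$ ($v = \left(-97\right) 6 = -582$)
$u{\left(p,S \right)} = \sqrt{S^{2} + p^{2}}$
$G{\left(d,l \right)} = 39$
$\sqrt{G{\left(u{\left(1,11 \right)},-105 \right)} + v} = \sqrt{39 - 582} = \sqrt{-543} = i \sqrt{543}$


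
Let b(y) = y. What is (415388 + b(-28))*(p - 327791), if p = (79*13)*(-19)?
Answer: -144256189440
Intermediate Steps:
p = -19513 (p = 1027*(-19) = -19513)
(415388 + b(-28))*(p - 327791) = (415388 - 28)*(-19513 - 327791) = 415360*(-347304) = -144256189440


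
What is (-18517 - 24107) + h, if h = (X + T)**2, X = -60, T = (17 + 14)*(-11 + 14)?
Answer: -41535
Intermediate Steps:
T = 93 (T = 31*3 = 93)
h = 1089 (h = (-60 + 93)**2 = 33**2 = 1089)
(-18517 - 24107) + h = (-18517 - 24107) + 1089 = -42624 + 1089 = -41535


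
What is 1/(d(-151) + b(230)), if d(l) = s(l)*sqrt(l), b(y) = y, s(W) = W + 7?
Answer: 115/1592018 + 36*I*sqrt(151)/796009 ≈ 7.2235e-5 + 0.00055574*I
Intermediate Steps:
s(W) = 7 + W
d(l) = sqrt(l)*(7 + l) (d(l) = (7 + l)*sqrt(l) = sqrt(l)*(7 + l))
1/(d(-151) + b(230)) = 1/(sqrt(-151)*(7 - 151) + 230) = 1/((I*sqrt(151))*(-144) + 230) = 1/(-144*I*sqrt(151) + 230) = 1/(230 - 144*I*sqrt(151))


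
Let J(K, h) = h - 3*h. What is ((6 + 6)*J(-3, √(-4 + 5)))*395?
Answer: -9480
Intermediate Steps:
J(K, h) = -2*h
((6 + 6)*J(-3, √(-4 + 5)))*395 = ((6 + 6)*(-2*√(-4 + 5)))*395 = (12*(-2*√1))*395 = (12*(-2*1))*395 = (12*(-2))*395 = -24*395 = -9480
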